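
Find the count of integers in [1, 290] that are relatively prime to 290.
112

290 = 2 × 5 × 29
φ(n) = n × ∏(1 - 1/p) for each prime p dividing n
φ(290) = 290 × (1 - 1/2) × (1 - 1/5) × (1 - 1/29) = 112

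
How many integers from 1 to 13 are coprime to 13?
12

13 = 13
φ(n) = n × ∏(1 - 1/p) for each prime p dividing n
φ(13) = 13 × (1 - 1/13) = 12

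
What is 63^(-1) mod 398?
139

gcd(63, 398) = 1, so the inverse exists.
Extended Euclidean algorithm on (398, 63):
398 = 6 × 63 + 20  ⟹  20 = (1)·398 + (-6)·63
63 = 3 × 20 + 3  ⟹  3 = (-3)·398 + (19)·63
20 = 6 × 3 + 2  ⟹  2 = (19)·398 + (-120)·63
3 = 1 × 2 + 1  ⟹  1 = (-22)·398 + (139)·63
So (139)·63 ≡ 1 (mod 398), i.e. 63^(-1) ≡ 139 (mod 398).
Check: 63 × 139 = 8757 ≡ 1 (mod 398)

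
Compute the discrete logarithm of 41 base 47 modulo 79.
33

Baby-step giant-step with step n = ⌈√79⌉ = 9.
Baby steps 47^j mod 79 (j:value) for j=0..8: 0:1, 1:47, 2:76, 3:17, 4:9, 5:28, 6:52, 7:74, 8:2.
Giant-step multiplier: 47^(-9) ≡ 47^(78-9) = 47^69 ≡ 58 (mod 79).
Giant steps γ_i = 41·58^i mod 79: γ_0=41, γ_1=8, γ_2=69, γ_3=52 (in table at j=6).
x = i·n + j = 3·9 + 6 = 33.
Check: 47^33 ≡ 41 (mod 79).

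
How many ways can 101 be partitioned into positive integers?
214481126

p(n) counts ways to write n as a sum of positive integers (order ignored).
Euler's pentagonal recurrence: p(k) = p(k-1) + p(k-2) - p(k-5) - p(k-7) + p(k-12) + p(k-15) - ... (offsets j(3j∓1)/2, signs ++--, p(0)=1, p(<0)=0).
DP table for k = 0..100: p(0)=1, p(1)=1, p(2)=2, p(3)=3, p(4)=5, p(5)=7, p(6)=11, p(7)=15, p(8)=22, p(9)=30, p(10)=42, p(11)=56, p(12)=77, p(13)=101, p(14)=135, p(15)=176, p(16)=231, p(17)=297, p(18)=385, p(19)=490, p(20)=627, p(21)=792, p(22)=1002, p(23)=1255, p(24)=1575, p(25)=1958, p(26)=2436, p(27)=3010, p(28)=3718, p(29)=4565, p(30)=5604, p(31)=6842, p(32)=8349, p(33)=10143, p(34)=12310, p(35)=14883, p(36)=17977, p(37)=21637, p(38)=26015, p(39)=31185, p(40)=37338, p(41)=44583, p(42)=53174, p(43)=63261, p(44)=75175, p(45)=89134, p(46)=105558, p(47)=124754, p(48)=147273, p(49)=173525, p(50)=204226, p(51)=239943, p(52)=281589, p(53)=329931, p(54)=386155, p(55)=451276, p(56)=526823, p(57)=614154, p(58)=715220, p(59)=831820, p(60)=966467, p(61)=1121505, p(62)=1300156, p(63)=1505499, p(64)=1741630, p(65)=2012558, p(66)=2323520, p(67)=2679689, p(68)=3087735, p(69)=3554345, p(70)=4087968, p(71)=4697205, p(72)=5392783, p(73)=6185689, p(74)=7089500, p(75)=8118264, p(76)=9289091, p(77)=10619863, p(78)=12132164, p(79)=13848650, p(80)=15796476, p(81)=18004327, p(82)=20506255, p(83)=23338469, p(84)=26543660, p(85)=30167357, p(86)=34262962, p(87)=38887673, p(88)=44108109, p(89)=49995925, p(90)=56634173, p(91)=64112359, p(92)=72533807, p(93)=82010177, p(94)=92669720, p(95)=104651419, p(96)=118114304, p(97)=133230930, p(98)=150198136, p(99)=169229875, p(100)=190569292.
Final step: p(101) = p(100) + p(99) - p(96) - p(94) + p(89) + p(86) - p(79) - p(75) + p(66) + p(61) - p(50) - p(44) + p(31) + p(24) - p(9) - p(1)
= 190569292 + 169229875 - 118114304 - 92669720 + 49995925 + 34262962 - 13848650 - 8118264 + 2323520 + 1121505 - 204226 - 75175 + 6842 + 1575 - 30 - 1
= 214481126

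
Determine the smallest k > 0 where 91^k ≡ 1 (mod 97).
12

97 is prime, so ord(91) divides φ(97) = 96.
Divisors of 96: 1, 2, 3, 4, 6, 8, 12, 16, 24, 32, 48, 96.
Repeated squaring: 91^1 ≡ 91, 91^2 ≡ 36, 91^4 ≡ 35, 91^8 ≡ 61, 91^16 ≡ 35, 91^32 ≡ 61, 91^64 ≡ 35 (mod 97).
Test 91^d mod 97 for each divisor d in increasing order:
91^1 ≡ 91
91^2 ≡ 36
91^3 = 91^2·91^1 ≡ 75
91^4 ≡ 35
91^6 = 91^4·91^2 ≡ 96
91^8 ≡ 61
91^12 = 91^8·91^4 ≡ 1  ← first divisor giving 1
The order is 12.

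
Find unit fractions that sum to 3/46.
1/16 + 1/368

Greedy algorithm:
3/46: ceiling(46/3) = 16, use 1/16
1/368: ceiling(368/1) = 368, use 1/368
Result: 3/46 = 1/16 + 1/368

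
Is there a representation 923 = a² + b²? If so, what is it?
Not possible

Factorization: 923 = 13 × 71
By Fermat: n is sum of two squares iff every prime p ≡ 3 (mod 4) appears to even power.
Prime(s) ≡ 3 (mod 4) with odd exponent: [(71, 1)]
Therefore 923 cannot be expressed as a² + b².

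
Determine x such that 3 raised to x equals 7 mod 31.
28

Baby-step giant-step with step n = ⌈√31⌉ = 6.
Baby steps 3^j mod 31 (j:value) for j=0..5: 0:1, 1:3, 2:9, 3:27, 4:19, 5:26.
Giant-step multiplier: 3^(-6) ≡ 3^(30-6) = 3^24 ≡ 2 (mod 31).
Giant steps γ_i = 7·2^i mod 31: γ_0=7, γ_1=14, γ_2=28, γ_3=25, γ_4=19 (in table at j=4).
x = i·n + j = 4·6 + 4 = 28.
Check: 3^28 ≡ 7 (mod 31).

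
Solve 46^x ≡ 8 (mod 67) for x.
57

Baby-step giant-step with step n = ⌈√67⌉ = 9.
Baby steps 46^j mod 67 (j:value) for j=0..8: 0:1, 1:46, 2:39, 3:52, 4:47, 5:18, 6:24, 7:32, 8:65.
Giant-step multiplier: 46^(-9) ≡ 46^(66-9) = 46^57 ≡ 8 (mod 67).
Giant steps γ_i = 8·8^i mod 67: γ_0=8, γ_1=64, γ_2=43, γ_3=9, γ_4=5, γ_5=40, γ_6=52 (in table at j=3).
x = i·n + j = 6·9 + 3 = 57.
Check: 46^57 ≡ 8 (mod 67).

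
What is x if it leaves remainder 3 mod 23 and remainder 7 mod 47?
900

Using Chinese Remainder Theorem:
M = 23 × 47 = 1081
M1 = 47, M2 = 23
y1 = 47^(-1) mod 23 = 1
y2 = 23^(-1) mod 47 = 45
x = (3×47×1 + 7×23×45) mod 1081 = 900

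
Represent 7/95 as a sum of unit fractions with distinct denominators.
1/14 + 1/444 + 1/295260

Greedy algorithm:
7/95: ceiling(95/7) = 14, use 1/14
3/1330: ceiling(1330/3) = 444, use 1/444
1/295260: ceiling(295260/1) = 295260, use 1/295260
Result: 7/95 = 1/14 + 1/444 + 1/295260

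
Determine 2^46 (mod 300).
64

Repeated squaring. Binary of 46 = 101110.
2^1 ≡ 2 (mod 300); 2^2 ≡ 4 (mod 300); 2^4 ≡ 16 (mod 300); 2^8 ≡ 256 (mod 300); 2^16 ≡ 136 (mod 300); 2^32 ≡ 196 (mod 300)
2^46 = 2^2 × 2^4 × 2^8 × 2^32 ≡ 64 (mod 300)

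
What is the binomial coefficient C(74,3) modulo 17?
3

Using Lucas' theorem:
Write n=74 and k=3 in base 17:
n in base 17: [4, 6]
k in base 17: [0, 3]
C(74,3) mod 17 = ∏ C(n_i, k_i) mod 17
Digit binomials (mod 17): C(4,0) = 1; C(6,3) = 20 ≡ 3
Product: 1 × 3 = 3 ≡ 3 (mod 17)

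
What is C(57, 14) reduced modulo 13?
7

Using Lucas' theorem:
Write n=57 and k=14 in base 13:
n in base 13: [4, 5]
k in base 13: [1, 1]
C(57,14) mod 13 = ∏ C(n_i, k_i) mod 13
Digit binomials (mod 13): C(4,1) = 4; C(5,1) = 5
Product: 4 × 5 = 20 ≡ 7 (mod 13)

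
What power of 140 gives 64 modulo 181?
102

Baby-step giant-step with step n = ⌈√181⌉ = 14.
Baby steps 140^j mod 181 (j:value) for j=0..13: 0:1, 1:140, 2:52, 3:40, 4:170, 5:89, 6:152, 7:103, 8:121, 9:107, 10:138, 11:134, 12:117, 13:90.
Giant-step multiplier: 140^(-14) ≡ 140^(180-14) = 140^166 ≡ 106 (mod 181).
Giant steps γ_i = 64·106^i mod 181: γ_0=64, γ_1=87, γ_2=172, γ_3=132, γ_4=55, γ_5=38, γ_6=46, γ_7=170 (in table at j=4).
x = i·n + j = 7·14 + 4 = 102.
Check: 140^102 ≡ 64 (mod 181).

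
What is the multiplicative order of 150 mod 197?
49

197 is prime, so ord(150) divides φ(197) = 196.
Divisors of 196: 1, 2, 4, 7, 14, 28, 49, 98, 196.
Repeated squaring: 150^1 ≡ 150, 150^2 ≡ 42, 150^4 ≡ 188, 150^8 ≡ 81, 150^16 ≡ 60, 150^32 ≡ 54, 150^64 ≡ 158, 150^128 ≡ 142 (mod 197).
Test 150^d mod 197 for each divisor d in increasing order:
150^1 ≡ 150
150^2 ≡ 42
150^4 ≡ 188
150^7 = 150^4·150^2·150^1 ≡ 36
150^14 = 150^8·150^4·150^2 ≡ 114
150^28 = 150^16·150^8·150^4 ≡ 191
150^49 = 150^32·150^16·150^1 ≡ 1  ← first divisor giving 1
The order is 49.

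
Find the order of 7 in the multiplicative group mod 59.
29

59 is prime, so ord(7) divides φ(59) = 58.
Divisors of 58: 1, 2, 29, 58.
Repeated squaring: 7^1 ≡ 7, 7^2 ≡ 49, 7^4 ≡ 41, 7^8 ≡ 29, 7^16 ≡ 15, 7^32 ≡ 48 (mod 59).
Test 7^d mod 59 for each divisor d in increasing order:
7^1 ≡ 7
7^2 ≡ 49
7^29 = 7^16·7^8·7^4·7^1 ≡ 1  ← first divisor giving 1
The order is 29.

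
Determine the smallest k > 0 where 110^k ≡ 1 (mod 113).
112

113 is prime, so ord(110) divides φ(113) = 112.
Divisors of 112: 1, 2, 4, 7, 8, 14, 16, 28, 56, 112.
Repeated squaring: 110^1 ≡ 110, 110^2 ≡ 9, 110^4 ≡ 81, 110^8 ≡ 7, 110^16 ≡ 49, 110^32 ≡ 28, 110^64 ≡ 106 (mod 113).
Test 110^d mod 113 for each divisor d in increasing order:
110^1 ≡ 110
110^2 ≡ 9
110^4 ≡ 81
110^7 = 110^4·110^2·110^1 ≡ 73
110^8 ≡ 7
110^14 = 110^8·110^4·110^2 ≡ 18
110^16 ≡ 49
110^28 = 110^16·110^8·110^4 ≡ 98
110^56 = 110^32·110^16·110^8 ≡ 112
110^112 = 110^64·110^32·110^16 ≡ 1  ← first divisor giving 1
The order is 112.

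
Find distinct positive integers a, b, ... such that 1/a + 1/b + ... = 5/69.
1/14 + 1/966

Greedy algorithm:
5/69: ceiling(69/5) = 14, use 1/14
1/966: ceiling(966/1) = 966, use 1/966
Result: 5/69 = 1/14 + 1/966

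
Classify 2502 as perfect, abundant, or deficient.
abundant

Proper divisors of 2502: sum = 1 + 2 + 3 + 6 + 9 + 18 + 139 + 278 + 417 + 834 + 1251 = 2958
Since 2958 > 2502, 2502 is abundant.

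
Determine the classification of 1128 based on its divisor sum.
abundant

Proper divisors of 1128: sum = 1 + 2 + 3 + 4 + 6 + 8 + 12 + 24 + 47 + 94 + 141 + 188 + 282 + 376 + 564 = 1752
Since 1752 > 1128, 1128 is abundant.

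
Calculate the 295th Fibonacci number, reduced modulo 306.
13

Matrix identity: Q^n = [[F_(n+1), F_n], [F_n, F_(n-1)]] with Q = [[1,1],[1,0]].
n = 295 = 100100111₂. Square-and-multiply, entries mod 306:
Q^1 = [[1,1],[1,0]]
Q^2 = (Q^1)² = [[2,1],[1,1]]
Q^4 = (Q^2)² = [[5,3],[3,2]]
Q^9 = (Q^4)²·Q = [[55,34],[34,21]]
Q^18 = (Q^9)² = [[203,136],[136,67]]
Q^36 = (Q^18)² = [[35,0],[0,35]]
Q^73 = (Q^36)²·Q = [[1,1],[1,0]]
Q^147 = (Q^73)²·Q = [[3,2],[2,1]]
Q^295 = (Q^147)²·Q = [[21,13],[13,8]]
F_295 mod 306 = Q^295[0][1] = 13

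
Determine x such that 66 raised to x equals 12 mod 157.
104

Baby-step giant-step with step n = ⌈√157⌉ = 13.
Baby steps 66^j mod 157 (j:value) for j=0..12: 0:1, 1:66, 2:117, 3:29, 4:30, 5:96, 6:56, 7:85, 8:115, 9:54, 10:110, 11:38, 12:153.
Giant-step multiplier: 66^(-13) ≡ 66^(156-13) = 66^143 ≡ 22 (mod 157).
Giant steps γ_i = 12·22^i mod 157: γ_0=12, γ_1=107, γ_2=156, γ_3=135, γ_4=144, γ_5=28, γ_6=145, γ_7=50, γ_8=1 (in table at j=0).
x = i·n + j = 8·13 + 0 = 104.
Check: 66^104 ≡ 12 (mod 157).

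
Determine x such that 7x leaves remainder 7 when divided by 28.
x ≡ 1 (mod 4)

gcd(7, 28) = 7, which divides 7, so solutions exist.
Divide through by 7: x ≡ 1 (mod 4).
The coefficient of x is now 1, so x ≡ 1 (mod 4).
Check: 7 × 1 = 7 ≡ 7 (mod 28).
x ≡ 1 (mod 4), giving 7 solutions mod 28.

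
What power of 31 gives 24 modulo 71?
4

Baby-step giant-step with step n = ⌈√71⌉ = 9.
Baby steps 31^j mod 71 (j:value) for j=0..8: 0:1, 1:31, 2:38, 3:42, 4:24, 5:34, 6:60, 7:14, 8:8.
h = 24 is already in the table at j=4, so x = 4.
Check: 31^4 ≡ 24 (mod 71).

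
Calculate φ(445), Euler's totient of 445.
352

445 = 5 × 89
φ(n) = n × ∏(1 - 1/p) for each prime p dividing n
φ(445) = 445 × (1 - 1/5) × (1 - 1/89) = 352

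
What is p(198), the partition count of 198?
3345365983698

p(n) counts ways to write n as a sum of positive integers (order ignored).
Euler's pentagonal recurrence: p(k) = p(k-1) + p(k-2) - p(k-5) - p(k-7) + p(k-12) + p(k-15) - ... (offsets j(3j∓1)/2, signs ++--, p(0)=1, p(<0)=0).
DP table for k = 0..197: p(0)=1, p(1)=1, p(2)=2, p(3)=3, p(4)=5, p(5)=7, p(6)=11, p(7)=15, p(8)=22, p(9)=30, p(10)=42, p(11)=56, p(12)=77, p(13)=101, p(14)=135, p(15)=176, p(16)=231, p(17)=297, p(18)=385, p(19)=490, p(20)=627, p(21)=792, p(22)=1002, p(23)=1255, p(24)=1575, p(25)=1958, p(26)=2436, p(27)=3010, p(28)=3718, p(29)=4565, p(30)=5604, p(31)=6842, p(32)=8349, p(33)=10143, p(34)=12310, p(35)=14883, p(36)=17977, p(37)=21637, p(38)=26015, p(39)=31185, p(40)=37338, p(41)=44583, p(42)=53174, p(43)=63261, p(44)=75175, p(45)=89134, p(46)=105558, p(47)=124754, p(48)=147273, p(49)=173525, p(50)=204226, p(51)=239943, p(52)=281589, p(53)=329931, p(54)=386155, p(55)=451276, p(56)=526823, p(57)=614154, p(58)=715220, p(59)=831820, p(60)=966467, p(61)=1121505, p(62)=1300156, p(63)=1505499, p(64)=1741630, p(65)=2012558, p(66)=2323520, p(67)=2679689, p(68)=3087735, p(69)=3554345, p(70)=4087968, p(71)=4697205, p(72)=5392783, p(73)=6185689, p(74)=7089500, p(75)=8118264, p(76)=9289091, p(77)=10619863, p(78)=12132164, p(79)=13848650, p(80)=15796476, p(81)=18004327, p(82)=20506255, p(83)=23338469, p(84)=26543660, p(85)=30167357, p(86)=34262962, p(87)=38887673, p(88)=44108109, p(89)=49995925, p(90)=56634173, p(91)=64112359, p(92)=72533807, p(93)=82010177, p(94)=92669720, p(95)=104651419, p(96)=118114304, p(97)=133230930, p(98)=150198136, p(99)=169229875, p(100)=190569292, p(101)=214481126, p(102)=241265379, p(103)=271248950, p(104)=304801365, p(105)=342325709, p(106)=384276336, p(107)=431149389, p(108)=483502844, p(109)=541946240, p(110)=607163746, p(111)=679903203, p(112)=761002156, p(113)=851376628, p(114)=952050665, p(115)=1064144451, p(116)=1188908248, p(117)=1327710076, p(118)=1482074143, p(119)=1653668665, p(120)=1844349560, p(121)=2056148051, p(122)=2291320912, p(123)=2552338241, p(124)=2841940500, p(125)=3163127352, p(126)=3519222692, p(127)=3913864295, p(128)=4351078600, p(129)=4835271870, p(130)=5371315400, p(131)=5964539504, p(132)=6620830889, p(133)=7346629512, p(134)=8149040695, p(135)=9035836076, p(136)=10015581680, p(137)=11097645016, p(138)=12292341831, p(139)=13610949895, p(140)=15065878135, p(141)=16670689208, p(142)=18440293320, p(143)=20390982757, p(144)=22540654445, p(145)=24908858009, p(146)=27517052599, p(147)=30388671978, p(148)=33549419497, p(149)=37027355200, p(150)=40853235313, p(151)=45060624582, p(152)=49686288421, p(153)=54770336324, p(154)=60356673280, p(155)=66493182097, p(156)=73232243759, p(157)=80630964769, p(158)=88751778802, p(159)=97662728555, p(160)=107438159466, p(161)=118159068427, p(162)=129913904637, p(163)=142798995930, p(164)=156919475295, p(165)=172389800255, p(166)=189334822579, p(167)=207890420102, p(168)=228204732751, p(169)=250438925115, p(170)=274768617130, p(171)=301384802048, p(172)=330495499613, p(173)=362326859895, p(174)=397125074750, p(175)=435157697830, p(176)=476715857290, p(177)=522115831195, p(178)=571701605655, p(179)=625846753120, p(180)=684957390936, p(181)=749474411781, p(182)=819876908323, p(183)=896684817527, p(184)=980462880430, p(185)=1071823774337, p(186)=1171432692373, p(187)=1280011042268, p(188)=1398341745571, p(189)=1527273599625, p(190)=1667727404093, p(191)=1820701100652, p(192)=1987276856363, p(193)=2168627105469, p(194)=2366022741845, p(195)=2580840212973, p(196)=2814570987591, p(197)=3068829878530.
Final step: p(198) = p(197) + p(196) - p(193) - p(191) + p(186) + p(183) - p(176) - p(172) + p(163) + p(158) - p(147) - p(141) + p(128) + p(121) - p(106) - p(98) + p(81) + p(72) - p(53) - p(43) + p(22) + p(11)
= 3068829878530 + 2814570987591 - 2168627105469 - 1820701100652 + 1171432692373 + 896684817527 - 476715857290 - 330495499613 + 142798995930 + 88751778802 - 30388671978 - 16670689208 + 4351078600 + 2056148051 - 384276336 - 150198136 + 18004327 + 5392783 - 329931 - 63261 + 1002 + 56
= 3345365983698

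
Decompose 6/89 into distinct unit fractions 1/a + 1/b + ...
1/15 + 1/1335

Greedy algorithm:
6/89: ceiling(89/6) = 15, use 1/15
1/1335: ceiling(1335/1) = 1335, use 1/1335
Result: 6/89 = 1/15 + 1/1335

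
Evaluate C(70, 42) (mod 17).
0

Using Lucas' theorem:
Write n=70 and k=42 in base 17:
n in base 17: [4, 2]
k in base 17: [2, 8]
C(70,42) mod 17 = ∏ C(n_i, k_i) mod 17
Digit binomials (mod 17): C(4,2) = 6; C(2,8) = 0 (k_i > n_i)
Product: 6 × 0 = 0 ≡ 0 (mod 17)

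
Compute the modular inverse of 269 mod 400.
229

gcd(269, 400) = 1, so the inverse exists.
Extended Euclidean algorithm on (400, 269):
400 = 1 × 269 + 131  ⟹  131 = (1)·400 + (-1)·269
269 = 2 × 131 + 7  ⟹  7 = (-2)·400 + (3)·269
131 = 18 × 7 + 5  ⟹  5 = (37)·400 + (-55)·269
7 = 1 × 5 + 2  ⟹  2 = (-39)·400 + (58)·269
5 = 2 × 2 + 1  ⟹  1 = (115)·400 + (-171)·269
So (-171)·269 ≡ 1 (mod 400), i.e. 269^(-1) ≡ -171 ≡ 229 (mod 400).
Check: 269 × 229 = 61601 ≡ 1 (mod 400)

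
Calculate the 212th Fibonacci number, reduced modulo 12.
9

Matrix identity: Q^n = [[F_(n+1), F_n], [F_n, F_(n-1)]] with Q = [[1,1],[1,0]].
n = 212 = 11010100₂. Square-and-multiply, entries mod 12:
Q^1 = [[1,1],[1,0]]
Q^3 = (Q^1)²·Q = [[3,2],[2,1]]
Q^6 = (Q^3)² = [[1,8],[8,5]]
Q^13 = (Q^6)²·Q = [[5,5],[5,0]]
Q^26 = (Q^13)² = [[2,1],[1,1]]
Q^53 = (Q^26)²·Q = [[8,5],[5,3]]
Q^106 = (Q^53)² = [[5,7],[7,10]]
Q^212 = (Q^106)² = [[2,9],[9,5]]
F_212 mod 12 = Q^212[0][1] = 9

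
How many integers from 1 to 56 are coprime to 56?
24

56 = 2^3 × 7
φ(n) = n × ∏(1 - 1/p) for each prime p dividing n
φ(56) = 56 × (1 - 1/2) × (1 - 1/7) = 24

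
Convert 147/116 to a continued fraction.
[1; 3, 1, 2, 1, 7]

Euclidean algorithm steps:
147 = 1 × 116 + 31
116 = 3 × 31 + 23
31 = 1 × 23 + 8
23 = 2 × 8 + 7
8 = 1 × 7 + 1
7 = 7 × 1 + 0
Continued fraction: [1; 3, 1, 2, 1, 7]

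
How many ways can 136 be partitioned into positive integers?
10015581680

p(n) counts ways to write n as a sum of positive integers (order ignored).
Euler's pentagonal recurrence: p(k) = p(k-1) + p(k-2) - p(k-5) - p(k-7) + p(k-12) + p(k-15) - ... (offsets j(3j∓1)/2, signs ++--, p(0)=1, p(<0)=0).
DP table for k = 0..135: p(0)=1, p(1)=1, p(2)=2, p(3)=3, p(4)=5, p(5)=7, p(6)=11, p(7)=15, p(8)=22, p(9)=30, p(10)=42, p(11)=56, p(12)=77, p(13)=101, p(14)=135, p(15)=176, p(16)=231, p(17)=297, p(18)=385, p(19)=490, p(20)=627, p(21)=792, p(22)=1002, p(23)=1255, p(24)=1575, p(25)=1958, p(26)=2436, p(27)=3010, p(28)=3718, p(29)=4565, p(30)=5604, p(31)=6842, p(32)=8349, p(33)=10143, p(34)=12310, p(35)=14883, p(36)=17977, p(37)=21637, p(38)=26015, p(39)=31185, p(40)=37338, p(41)=44583, p(42)=53174, p(43)=63261, p(44)=75175, p(45)=89134, p(46)=105558, p(47)=124754, p(48)=147273, p(49)=173525, p(50)=204226, p(51)=239943, p(52)=281589, p(53)=329931, p(54)=386155, p(55)=451276, p(56)=526823, p(57)=614154, p(58)=715220, p(59)=831820, p(60)=966467, p(61)=1121505, p(62)=1300156, p(63)=1505499, p(64)=1741630, p(65)=2012558, p(66)=2323520, p(67)=2679689, p(68)=3087735, p(69)=3554345, p(70)=4087968, p(71)=4697205, p(72)=5392783, p(73)=6185689, p(74)=7089500, p(75)=8118264, p(76)=9289091, p(77)=10619863, p(78)=12132164, p(79)=13848650, p(80)=15796476, p(81)=18004327, p(82)=20506255, p(83)=23338469, p(84)=26543660, p(85)=30167357, p(86)=34262962, p(87)=38887673, p(88)=44108109, p(89)=49995925, p(90)=56634173, p(91)=64112359, p(92)=72533807, p(93)=82010177, p(94)=92669720, p(95)=104651419, p(96)=118114304, p(97)=133230930, p(98)=150198136, p(99)=169229875, p(100)=190569292, p(101)=214481126, p(102)=241265379, p(103)=271248950, p(104)=304801365, p(105)=342325709, p(106)=384276336, p(107)=431149389, p(108)=483502844, p(109)=541946240, p(110)=607163746, p(111)=679903203, p(112)=761002156, p(113)=851376628, p(114)=952050665, p(115)=1064144451, p(116)=1188908248, p(117)=1327710076, p(118)=1482074143, p(119)=1653668665, p(120)=1844349560, p(121)=2056148051, p(122)=2291320912, p(123)=2552338241, p(124)=2841940500, p(125)=3163127352, p(126)=3519222692, p(127)=3913864295, p(128)=4351078600, p(129)=4835271870, p(130)=5371315400, p(131)=5964539504, p(132)=6620830889, p(133)=7346629512, p(134)=8149040695, p(135)=9035836076.
Final step: p(136) = p(135) + p(134) - p(131) - p(129) + p(124) + p(121) - p(114) - p(110) + p(101) + p(96) - p(85) - p(79) + p(66) + p(59) - p(44) - p(36) + p(19) + p(10)
= 9035836076 + 8149040695 - 5964539504 - 4835271870 + 2841940500 + 2056148051 - 952050665 - 607163746 + 214481126 + 118114304 - 30167357 - 13848650 + 2323520 + 831820 - 75175 - 17977 + 490 + 42
= 10015581680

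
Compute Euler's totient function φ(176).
80

176 = 2^4 × 11
φ(n) = n × ∏(1 - 1/p) for each prime p dividing n
φ(176) = 176 × (1 - 1/2) × (1 - 1/11) = 80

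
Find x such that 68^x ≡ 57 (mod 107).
80

Baby-step giant-step with step n = ⌈√107⌉ = 11.
Baby steps 68^j mod 107 (j:value) for j=0..10: 0:1, 1:68, 2:23, 3:66, 4:101, 5:20, 6:76, 7:32, 8:36, 9:94, 10:79.
Giant-step multiplier: 68^(-11) ≡ 68^(106-11) = 68^95 ≡ 73 (mod 107).
Giant steps γ_i = 57·73^i mod 107: γ_0=57, γ_1=95, γ_2=87, γ_3=38, γ_4=99, γ_5=58, γ_6=61, γ_7=66 (in table at j=3).
x = i·n + j = 7·11 + 3 = 80.
Check: 68^80 ≡ 57 (mod 107).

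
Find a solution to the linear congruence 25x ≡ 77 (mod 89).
x ≡ 28 (mod 89)

gcd(25, 89) = 1, which divides 77, so solutions exist.
Find 25^(-1) mod 89 by the extended Euclidean algorithm:
89 = 3 × 25 + 14  ⟹  14 = (1)·89 + (-3)·25
25 = 1 × 14 + 11  ⟹  11 = (-1)·89 + (4)·25
14 = 1 × 11 + 3  ⟹  3 = (2)·89 + (-7)·25
11 = 3 × 3 + 2  ⟹  2 = (-7)·89 + (25)·25
3 = 1 × 2 + 1  ⟹  1 = (9)·89 + (-32)·25
So (-32)·25 ≡ 1 (mod 89), i.e. 25^(-1) ≡ -32 ≡ 57 (mod 89).
x ≡ 57 × 77 = 4389 ≡ 28 (mod 89).
Check: 25 × 28 = 700 ≡ 77 (mod 89).
Unique solution: x ≡ 28 (mod 89)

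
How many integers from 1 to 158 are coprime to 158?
78

158 = 2 × 79
φ(n) = n × ∏(1 - 1/p) for each prime p dividing n
φ(158) = 158 × (1 - 1/2) × (1 - 1/79) = 78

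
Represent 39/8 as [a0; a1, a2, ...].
[4; 1, 7]

Euclidean algorithm steps:
39 = 4 × 8 + 7
8 = 1 × 7 + 1
7 = 7 × 1 + 0
Continued fraction: [4; 1, 7]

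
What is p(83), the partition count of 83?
23338469

p(n) counts ways to write n as a sum of positive integers (order ignored).
Euler's pentagonal recurrence: p(k) = p(k-1) + p(k-2) - p(k-5) - p(k-7) + p(k-12) + p(k-15) - ... (offsets j(3j∓1)/2, signs ++--, p(0)=1, p(<0)=0).
DP table for k = 0..82: p(0)=1, p(1)=1, p(2)=2, p(3)=3, p(4)=5, p(5)=7, p(6)=11, p(7)=15, p(8)=22, p(9)=30, p(10)=42, p(11)=56, p(12)=77, p(13)=101, p(14)=135, p(15)=176, p(16)=231, p(17)=297, p(18)=385, p(19)=490, p(20)=627, p(21)=792, p(22)=1002, p(23)=1255, p(24)=1575, p(25)=1958, p(26)=2436, p(27)=3010, p(28)=3718, p(29)=4565, p(30)=5604, p(31)=6842, p(32)=8349, p(33)=10143, p(34)=12310, p(35)=14883, p(36)=17977, p(37)=21637, p(38)=26015, p(39)=31185, p(40)=37338, p(41)=44583, p(42)=53174, p(43)=63261, p(44)=75175, p(45)=89134, p(46)=105558, p(47)=124754, p(48)=147273, p(49)=173525, p(50)=204226, p(51)=239943, p(52)=281589, p(53)=329931, p(54)=386155, p(55)=451276, p(56)=526823, p(57)=614154, p(58)=715220, p(59)=831820, p(60)=966467, p(61)=1121505, p(62)=1300156, p(63)=1505499, p(64)=1741630, p(65)=2012558, p(66)=2323520, p(67)=2679689, p(68)=3087735, p(69)=3554345, p(70)=4087968, p(71)=4697205, p(72)=5392783, p(73)=6185689, p(74)=7089500, p(75)=8118264, p(76)=9289091, p(77)=10619863, p(78)=12132164, p(79)=13848650, p(80)=15796476, p(81)=18004327, p(82)=20506255.
Final step: p(83) = p(82) + p(81) - p(78) - p(76) + p(71) + p(68) - p(61) - p(57) + p(48) + p(43) - p(32) - p(26) + p(13) + p(6)
= 20506255 + 18004327 - 12132164 - 9289091 + 4697205 + 3087735 - 1121505 - 614154 + 147273 + 63261 - 8349 - 2436 + 101 + 11
= 23338469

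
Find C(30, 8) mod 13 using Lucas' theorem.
0

Using Lucas' theorem:
Write n=30 and k=8 in base 13:
n in base 13: [2, 4]
k in base 13: [0, 8]
C(30,8) mod 13 = ∏ C(n_i, k_i) mod 13
Digit binomials (mod 13): C(2,0) = 1; C(4,8) = 0 (k_i > n_i)
Product: 1 × 0 = 0 ≡ 0 (mod 13)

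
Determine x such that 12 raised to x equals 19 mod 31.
16

Baby-step giant-step with step n = ⌈√31⌉ = 6.
Baby steps 12^j mod 31 (j:value) for j=0..5: 0:1, 1:12, 2:20, 3:23, 4:28, 5:26.
Giant-step multiplier: 12^(-6) ≡ 12^(30-6) = 12^24 ≡ 16 (mod 31).
Giant steps γ_i = 19·16^i mod 31: γ_0=19, γ_1=25, γ_2=28 (in table at j=4).
x = i·n + j = 2·6 + 4 = 16.
Check: 12^16 ≡ 19 (mod 31).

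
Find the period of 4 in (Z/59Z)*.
29

59 is prime, so ord(4) divides φ(59) = 58.
Divisors of 58: 1, 2, 29, 58.
Repeated squaring: 4^1 ≡ 4, 4^2 ≡ 16, 4^4 ≡ 20, 4^8 ≡ 46, 4^16 ≡ 51, 4^32 ≡ 5 (mod 59).
Test 4^d mod 59 for each divisor d in increasing order:
4^1 ≡ 4
4^2 ≡ 16
4^29 = 4^16·4^8·4^4·4^1 ≡ 1  ← first divisor giving 1
The order is 29.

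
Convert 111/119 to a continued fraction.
[0; 1, 13, 1, 7]

Euclidean algorithm steps:
111 = 0 × 119 + 111
119 = 1 × 111 + 8
111 = 13 × 8 + 7
8 = 1 × 7 + 1
7 = 7 × 1 + 0
Continued fraction: [0; 1, 13, 1, 7]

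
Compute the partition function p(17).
297

p(n) counts ways to write n as a sum of positive integers (order ignored).
Euler's pentagonal recurrence: p(k) = p(k-1) + p(k-2) - p(k-5) - p(k-7) + p(k-12) + p(k-15) - ... (offsets j(3j∓1)/2, signs ++--, p(0)=1, p(<0)=0).
DP table for k = 0..16: p(0)=1, p(1)=1, p(2)=2, p(3)=3, p(4)=5, p(5)=7, p(6)=11, p(7)=15, p(8)=22, p(9)=30, p(10)=42, p(11)=56, p(12)=77, p(13)=101, p(14)=135, p(15)=176, p(16)=231.
Final step: p(17) = p(16) + p(15) - p(12) - p(10) + p(5) + p(2)
= 231 + 176 - 77 - 42 + 7 + 2
= 297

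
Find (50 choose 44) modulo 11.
1

Using Lucas' theorem:
Write n=50 and k=44 in base 11:
n in base 11: [4, 6]
k in base 11: [4, 0]
C(50,44) mod 11 = ∏ C(n_i, k_i) mod 11
Digit binomials (mod 11): C(4,4) = 1; C(6,0) = 1
Product: 1 × 1 = 1 ≡ 1 (mod 11)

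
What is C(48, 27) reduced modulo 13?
1

Using Lucas' theorem:
Write n=48 and k=27 in base 13:
n in base 13: [3, 9]
k in base 13: [2, 1]
C(48,27) mod 13 = ∏ C(n_i, k_i) mod 13
Digit binomials (mod 13): C(3,2) = 3; C(9,1) = 9
Product: 3 × 9 = 27 ≡ 1 (mod 13)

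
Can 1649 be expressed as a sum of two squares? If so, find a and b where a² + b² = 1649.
7² + 40² (a=7, b=40)

Factorization: 1649 = 17 × 97
By Fermat: n is sum of two squares iff every prime p ≡ 3 (mod 4) appears to even power.
All primes ≡ 3 (mod 4) appear to even power.
Search a = 0, 1, 2, … for 1649 - a² a perfect square: first hit at a = 7: 1649 - 49 = 1600 = 40².
1649 = 7² + 40² = 49 + 1600 ✓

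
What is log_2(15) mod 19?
11

Baby-step giant-step with step n = ⌈√19⌉ = 5.
Baby steps 2^j mod 19 (j:value) for j=0..4: 0:1, 1:2, 2:4, 3:8, 4:16.
Giant-step multiplier: 2^(-5) ≡ 2^(18-5) = 2^13 ≡ 3 (mod 19).
Giant steps γ_i = 15·3^i mod 19: γ_0=15, γ_1=7, γ_2=2 (in table at j=1).
x = i·n + j = 2·5 + 1 = 11.
Check: 2^11 ≡ 15 (mod 19).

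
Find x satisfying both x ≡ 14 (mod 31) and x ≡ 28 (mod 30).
448

Using Chinese Remainder Theorem:
M = 31 × 30 = 930
M1 = 30, M2 = 31
y1 = 30^(-1) mod 31 = 30
y2 = 31^(-1) mod 30 = 1
x = (14×30×30 + 28×31×1) mod 930 = 448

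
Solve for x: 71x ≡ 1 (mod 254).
161

gcd(71, 254) = 1, so the inverse exists.
Extended Euclidean algorithm on (254, 71):
254 = 3 × 71 + 41  ⟹  41 = (1)·254 + (-3)·71
71 = 1 × 41 + 30  ⟹  30 = (-1)·254 + (4)·71
41 = 1 × 30 + 11  ⟹  11 = (2)·254 + (-7)·71
30 = 2 × 11 + 8  ⟹  8 = (-5)·254 + (18)·71
11 = 1 × 8 + 3  ⟹  3 = (7)·254 + (-25)·71
8 = 2 × 3 + 2  ⟹  2 = (-19)·254 + (68)·71
3 = 1 × 2 + 1  ⟹  1 = (26)·254 + (-93)·71
So (-93)·71 ≡ 1 (mod 254), i.e. 71^(-1) ≡ -93 ≡ 161 (mod 254).
Check: 71 × 161 = 11431 ≡ 1 (mod 254)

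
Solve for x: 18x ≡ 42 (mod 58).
x ≡ 12 (mod 29)

gcd(18, 58) = 2, which divides 42, so solutions exist.
Divide through by 2: 9x ≡ 21 (mod 29).
Find 9^(-1) mod 29 by the extended Euclidean algorithm:
29 = 3 × 9 + 2  ⟹  2 = (1)·29 + (-3)·9
9 = 4 × 2 + 1  ⟹  1 = (-4)·29 + (13)·9
So (13)·9 ≡ 1 (mod 29), i.e. 9^(-1) ≡ 13 (mod 29).
x ≡ 13 × 21 = 273 ≡ 12 (mod 29).
Check: 18 × 12 = 216 ≡ 42 (mod 58).
x ≡ 12 (mod 29), giving 2 solutions mod 58.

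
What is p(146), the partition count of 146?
27517052599

p(n) counts ways to write n as a sum of positive integers (order ignored).
Euler's pentagonal recurrence: p(k) = p(k-1) + p(k-2) - p(k-5) - p(k-7) + p(k-12) + p(k-15) - ... (offsets j(3j∓1)/2, signs ++--, p(0)=1, p(<0)=0).
DP table for k = 0..145: p(0)=1, p(1)=1, p(2)=2, p(3)=3, p(4)=5, p(5)=7, p(6)=11, p(7)=15, p(8)=22, p(9)=30, p(10)=42, p(11)=56, p(12)=77, p(13)=101, p(14)=135, p(15)=176, p(16)=231, p(17)=297, p(18)=385, p(19)=490, p(20)=627, p(21)=792, p(22)=1002, p(23)=1255, p(24)=1575, p(25)=1958, p(26)=2436, p(27)=3010, p(28)=3718, p(29)=4565, p(30)=5604, p(31)=6842, p(32)=8349, p(33)=10143, p(34)=12310, p(35)=14883, p(36)=17977, p(37)=21637, p(38)=26015, p(39)=31185, p(40)=37338, p(41)=44583, p(42)=53174, p(43)=63261, p(44)=75175, p(45)=89134, p(46)=105558, p(47)=124754, p(48)=147273, p(49)=173525, p(50)=204226, p(51)=239943, p(52)=281589, p(53)=329931, p(54)=386155, p(55)=451276, p(56)=526823, p(57)=614154, p(58)=715220, p(59)=831820, p(60)=966467, p(61)=1121505, p(62)=1300156, p(63)=1505499, p(64)=1741630, p(65)=2012558, p(66)=2323520, p(67)=2679689, p(68)=3087735, p(69)=3554345, p(70)=4087968, p(71)=4697205, p(72)=5392783, p(73)=6185689, p(74)=7089500, p(75)=8118264, p(76)=9289091, p(77)=10619863, p(78)=12132164, p(79)=13848650, p(80)=15796476, p(81)=18004327, p(82)=20506255, p(83)=23338469, p(84)=26543660, p(85)=30167357, p(86)=34262962, p(87)=38887673, p(88)=44108109, p(89)=49995925, p(90)=56634173, p(91)=64112359, p(92)=72533807, p(93)=82010177, p(94)=92669720, p(95)=104651419, p(96)=118114304, p(97)=133230930, p(98)=150198136, p(99)=169229875, p(100)=190569292, p(101)=214481126, p(102)=241265379, p(103)=271248950, p(104)=304801365, p(105)=342325709, p(106)=384276336, p(107)=431149389, p(108)=483502844, p(109)=541946240, p(110)=607163746, p(111)=679903203, p(112)=761002156, p(113)=851376628, p(114)=952050665, p(115)=1064144451, p(116)=1188908248, p(117)=1327710076, p(118)=1482074143, p(119)=1653668665, p(120)=1844349560, p(121)=2056148051, p(122)=2291320912, p(123)=2552338241, p(124)=2841940500, p(125)=3163127352, p(126)=3519222692, p(127)=3913864295, p(128)=4351078600, p(129)=4835271870, p(130)=5371315400, p(131)=5964539504, p(132)=6620830889, p(133)=7346629512, p(134)=8149040695, p(135)=9035836076, p(136)=10015581680, p(137)=11097645016, p(138)=12292341831, p(139)=13610949895, p(140)=15065878135, p(141)=16670689208, p(142)=18440293320, p(143)=20390982757, p(144)=22540654445, p(145)=24908858009.
Final step: p(146) = p(145) + p(144) - p(141) - p(139) + p(134) + p(131) - p(124) - p(120) + p(111) + p(106) - p(95) - p(89) + p(76) + p(69) - p(54) - p(46) + p(29) + p(20) - p(1)
= 24908858009 + 22540654445 - 16670689208 - 13610949895 + 8149040695 + 5964539504 - 2841940500 - 1844349560 + 679903203 + 384276336 - 104651419 - 49995925 + 9289091 + 3554345 - 386155 - 105558 + 4565 + 627 - 1
= 27517052599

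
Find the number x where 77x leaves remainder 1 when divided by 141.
11

gcd(77, 141) = 1, so the inverse exists.
Extended Euclidean algorithm on (141, 77):
141 = 1 × 77 + 64  ⟹  64 = (1)·141 + (-1)·77
77 = 1 × 64 + 13  ⟹  13 = (-1)·141 + (2)·77
64 = 4 × 13 + 12  ⟹  12 = (5)·141 + (-9)·77
13 = 1 × 12 + 1  ⟹  1 = (-6)·141 + (11)·77
So (11)·77 ≡ 1 (mod 141), i.e. 77^(-1) ≡ 11 (mod 141).
Check: 77 × 11 = 847 ≡ 1 (mod 141)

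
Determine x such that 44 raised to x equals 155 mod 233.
199

Baby-step giant-step with step n = ⌈√233⌉ = 16.
Baby steps 44^j mod 233 (j:value) for j=0..15: 0:1, 1:44, 2:72, 3:139, 4:58, 5:222, 6:215, 7:140, 8:102, 9:61, 10:121, 11:198, 12:91, 13:43, 14:28, 15:67.
Giant-step multiplier: 44^(-16) ≡ 44^(232-16) = 44^216 ≡ 23 (mod 233).
Giant steps γ_i = 155·23^i mod 233: γ_0=155, γ_1=70, γ_2=212, γ_3=216, γ_4=75, γ_5=94, γ_6=65, γ_7=97, γ_8=134, γ_9=53, γ_10=54, γ_11=77, γ_12=140 (in table at j=7).
x = i·n + j = 12·16 + 7 = 199.
Check: 44^199 ≡ 155 (mod 233).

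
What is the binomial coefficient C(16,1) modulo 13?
3

Using Lucas' theorem:
Write n=16 and k=1 in base 13:
n in base 13: [1, 3]
k in base 13: [0, 1]
C(16,1) mod 13 = ∏ C(n_i, k_i) mod 13
Digit binomials (mod 13): C(1,0) = 1; C(3,1) = 3
Product: 1 × 3 = 3 ≡ 3 (mod 13)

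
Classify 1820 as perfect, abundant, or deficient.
abundant

Proper divisors of 1820: sum = 1 + 2 + 4 + 5 + 7 + 10 + 13 + 14 + ... + 260 + 364 + 455 + 910 (23 divisors) = 2884
Since 2884 > 1820, 1820 is abundant.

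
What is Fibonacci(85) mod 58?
1

Matrix identity: Q^n = [[F_(n+1), F_n], [F_n, F_(n-1)]] with Q = [[1,1],[1,0]].
n = 85 = 1010101₂. Square-and-multiply, entries mod 58:
Q^1 = [[1,1],[1,0]]
Q^2 = (Q^1)² = [[2,1],[1,1]]
Q^5 = (Q^2)²·Q = [[8,5],[5,3]]
Q^10 = (Q^5)² = [[31,55],[55,34]]
Q^21 = (Q^10)²·Q = [[21,42],[42,37]]
Q^42 = (Q^21)² = [[1,0],[0,1]]
Q^85 = (Q^42)²·Q = [[1,1],[1,0]]
F_85 mod 58 = Q^85[0][1] = 1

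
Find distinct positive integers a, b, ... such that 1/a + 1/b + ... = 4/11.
1/3 + 1/33

Greedy algorithm:
4/11: ceiling(11/4) = 3, use 1/3
1/33: ceiling(33/1) = 33, use 1/33
Result: 4/11 = 1/3 + 1/33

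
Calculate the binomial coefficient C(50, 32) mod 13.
8

Using Lucas' theorem:
Write n=50 and k=32 in base 13:
n in base 13: [3, 11]
k in base 13: [2, 6]
C(50,32) mod 13 = ∏ C(n_i, k_i) mod 13
Digit binomials (mod 13): C(3,2) = 3; C(11,6) = 462 ≡ 7
Product: 3 × 7 = 21 ≡ 8 (mod 13)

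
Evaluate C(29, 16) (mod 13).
2

Using Lucas' theorem:
Write n=29 and k=16 in base 13:
n in base 13: [2, 3]
k in base 13: [1, 3]
C(29,16) mod 13 = ∏ C(n_i, k_i) mod 13
Digit binomials (mod 13): C(2,1) = 2; C(3,3) = 1
Product: 2 × 1 = 2 ≡ 2 (mod 13)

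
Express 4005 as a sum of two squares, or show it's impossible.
6² + 63² (a=6, b=63)

Factorization: 4005 = 3^2 × 5 × 89
By Fermat: n is sum of two squares iff every prime p ≡ 3 (mod 4) appears to even power.
All primes ≡ 3 (mod 4) appear to even power.
Search a = 0, 1, 2, … for 4005 - a² a perfect square: first hit at a = 6: 4005 - 36 = 3969 = 63².
4005 = 6² + 63² = 36 + 3969 ✓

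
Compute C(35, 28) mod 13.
10

Using Lucas' theorem:
Write n=35 and k=28 in base 13:
n in base 13: [2, 9]
k in base 13: [2, 2]
C(35,28) mod 13 = ∏ C(n_i, k_i) mod 13
Digit binomials (mod 13): C(2,2) = 1; C(9,2) = 36 ≡ 10
Product: 1 × 10 = 10 ≡ 10 (mod 13)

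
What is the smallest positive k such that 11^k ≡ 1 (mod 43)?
7

43 is prime, so ord(11) divides φ(43) = 42.
Divisors of 42: 1, 2, 3, 6, 7, 14, 21, 42.
Repeated squaring: 11^1 ≡ 11, 11^2 ≡ 35, 11^4 ≡ 21, 11^8 ≡ 11, 11^16 ≡ 35, 11^32 ≡ 21 (mod 43).
Test 11^d mod 43 for each divisor d in increasing order:
11^1 ≡ 11
11^2 ≡ 35
11^3 = 11^2·11^1 ≡ 41
11^6 = 11^4·11^2 ≡ 4
11^7 = 11^4·11^2·11^1 ≡ 1  ← first divisor giving 1
The order is 7.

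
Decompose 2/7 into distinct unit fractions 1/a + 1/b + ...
1/4 + 1/28

Greedy algorithm:
2/7: ceiling(7/2) = 4, use 1/4
1/28: ceiling(28/1) = 28, use 1/28
Result: 2/7 = 1/4 + 1/28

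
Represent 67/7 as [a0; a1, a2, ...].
[9; 1, 1, 3]

Euclidean algorithm steps:
67 = 9 × 7 + 4
7 = 1 × 4 + 3
4 = 1 × 3 + 1
3 = 3 × 1 + 0
Continued fraction: [9; 1, 1, 3]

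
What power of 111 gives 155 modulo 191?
125

Baby-step giant-step with step n = ⌈√191⌉ = 14.
Baby steps 111^j mod 191 (j:value) for j=0..13: 0:1, 1:111, 2:97, 3:71, 4:50, 5:11, 6:75, 7:112, 8:17, 9:168, 10:121, 11:61, 12:86, 13:187.
Giant-step multiplier: 111^(-14) ≡ 111^(190-14) = 111^176 ≡ 77 (mod 191).
Giant steps γ_i = 155·77^i mod 191: γ_0=155, γ_1=93, γ_2=94, γ_3=171, γ_4=179, γ_5=31, γ_6=95, γ_7=57, γ_8=187 (in table at j=13).
x = i·n + j = 8·14 + 13 = 125.
Check: 111^125 ≡ 155 (mod 191).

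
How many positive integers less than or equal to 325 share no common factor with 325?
240

325 = 5^2 × 13
φ(n) = n × ∏(1 - 1/p) for each prime p dividing n
φ(325) = 325 × (1 - 1/5) × (1 - 1/13) = 240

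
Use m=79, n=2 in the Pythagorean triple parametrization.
(6237, 316, 6245)

Euclid's formula: a = m² - n², b = 2mn, c = m² + n²
m = 79, n = 2
a = 79² - 2² = 6241 - 4 = 6237
b = 2 × 79 × 2 = 316
c = 79² + 2² = 6241 + 4 = 6245
Verification: 6237² + 316² = 38900169 + 99856 = 39000025 = 6245² ✓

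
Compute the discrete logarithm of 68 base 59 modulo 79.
11

Baby-step giant-step with step n = ⌈√79⌉ = 9.
Baby steps 59^j mod 79 (j:value) for j=0..8: 0:1, 1:59, 2:5, 3:58, 4:25, 5:53, 6:46, 7:28, 8:72.
Giant-step multiplier: 59^(-9) ≡ 59^(78-9) = 59^69 ≡ 57 (mod 79).
Giant steps γ_i = 68·57^i mod 79: γ_0=68, γ_1=5 (in table at j=2).
x = i·n + j = 1·9 + 2 = 11.
Check: 59^11 ≡ 68 (mod 79).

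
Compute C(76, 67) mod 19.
0

Using Lucas' theorem:
Write n=76 and k=67 in base 19:
n in base 19: [4, 0]
k in base 19: [3, 10]
C(76,67) mod 19 = ∏ C(n_i, k_i) mod 19
Digit binomials (mod 19): C(4,3) = 4; C(0,10) = 0 (k_i > n_i)
Product: 4 × 0 = 0 ≡ 0 (mod 19)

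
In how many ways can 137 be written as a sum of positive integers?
11097645016

p(n) counts ways to write n as a sum of positive integers (order ignored).
Euler's pentagonal recurrence: p(k) = p(k-1) + p(k-2) - p(k-5) - p(k-7) + p(k-12) + p(k-15) - ... (offsets j(3j∓1)/2, signs ++--, p(0)=1, p(<0)=0).
DP table for k = 0..136: p(0)=1, p(1)=1, p(2)=2, p(3)=3, p(4)=5, p(5)=7, p(6)=11, p(7)=15, p(8)=22, p(9)=30, p(10)=42, p(11)=56, p(12)=77, p(13)=101, p(14)=135, p(15)=176, p(16)=231, p(17)=297, p(18)=385, p(19)=490, p(20)=627, p(21)=792, p(22)=1002, p(23)=1255, p(24)=1575, p(25)=1958, p(26)=2436, p(27)=3010, p(28)=3718, p(29)=4565, p(30)=5604, p(31)=6842, p(32)=8349, p(33)=10143, p(34)=12310, p(35)=14883, p(36)=17977, p(37)=21637, p(38)=26015, p(39)=31185, p(40)=37338, p(41)=44583, p(42)=53174, p(43)=63261, p(44)=75175, p(45)=89134, p(46)=105558, p(47)=124754, p(48)=147273, p(49)=173525, p(50)=204226, p(51)=239943, p(52)=281589, p(53)=329931, p(54)=386155, p(55)=451276, p(56)=526823, p(57)=614154, p(58)=715220, p(59)=831820, p(60)=966467, p(61)=1121505, p(62)=1300156, p(63)=1505499, p(64)=1741630, p(65)=2012558, p(66)=2323520, p(67)=2679689, p(68)=3087735, p(69)=3554345, p(70)=4087968, p(71)=4697205, p(72)=5392783, p(73)=6185689, p(74)=7089500, p(75)=8118264, p(76)=9289091, p(77)=10619863, p(78)=12132164, p(79)=13848650, p(80)=15796476, p(81)=18004327, p(82)=20506255, p(83)=23338469, p(84)=26543660, p(85)=30167357, p(86)=34262962, p(87)=38887673, p(88)=44108109, p(89)=49995925, p(90)=56634173, p(91)=64112359, p(92)=72533807, p(93)=82010177, p(94)=92669720, p(95)=104651419, p(96)=118114304, p(97)=133230930, p(98)=150198136, p(99)=169229875, p(100)=190569292, p(101)=214481126, p(102)=241265379, p(103)=271248950, p(104)=304801365, p(105)=342325709, p(106)=384276336, p(107)=431149389, p(108)=483502844, p(109)=541946240, p(110)=607163746, p(111)=679903203, p(112)=761002156, p(113)=851376628, p(114)=952050665, p(115)=1064144451, p(116)=1188908248, p(117)=1327710076, p(118)=1482074143, p(119)=1653668665, p(120)=1844349560, p(121)=2056148051, p(122)=2291320912, p(123)=2552338241, p(124)=2841940500, p(125)=3163127352, p(126)=3519222692, p(127)=3913864295, p(128)=4351078600, p(129)=4835271870, p(130)=5371315400, p(131)=5964539504, p(132)=6620830889, p(133)=7346629512, p(134)=8149040695, p(135)=9035836076, p(136)=10015581680.
Final step: p(137) = p(136) + p(135) - p(132) - p(130) + p(125) + p(122) - p(115) - p(111) + p(102) + p(97) - p(86) - p(80) + p(67) + p(60) - p(45) - p(37) + p(20) + p(11)
= 10015581680 + 9035836076 - 6620830889 - 5371315400 + 3163127352 + 2291320912 - 1064144451 - 679903203 + 241265379 + 133230930 - 34262962 - 15796476 + 2679689 + 966467 - 89134 - 21637 + 627 + 56
= 11097645016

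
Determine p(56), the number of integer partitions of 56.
526823

p(n) counts ways to write n as a sum of positive integers (order ignored).
Euler's pentagonal recurrence: p(k) = p(k-1) + p(k-2) - p(k-5) - p(k-7) + p(k-12) + p(k-15) - ... (offsets j(3j∓1)/2, signs ++--, p(0)=1, p(<0)=0).
DP table for k = 0..55: p(0)=1, p(1)=1, p(2)=2, p(3)=3, p(4)=5, p(5)=7, p(6)=11, p(7)=15, p(8)=22, p(9)=30, p(10)=42, p(11)=56, p(12)=77, p(13)=101, p(14)=135, p(15)=176, p(16)=231, p(17)=297, p(18)=385, p(19)=490, p(20)=627, p(21)=792, p(22)=1002, p(23)=1255, p(24)=1575, p(25)=1958, p(26)=2436, p(27)=3010, p(28)=3718, p(29)=4565, p(30)=5604, p(31)=6842, p(32)=8349, p(33)=10143, p(34)=12310, p(35)=14883, p(36)=17977, p(37)=21637, p(38)=26015, p(39)=31185, p(40)=37338, p(41)=44583, p(42)=53174, p(43)=63261, p(44)=75175, p(45)=89134, p(46)=105558, p(47)=124754, p(48)=147273, p(49)=173525, p(50)=204226, p(51)=239943, p(52)=281589, p(53)=329931, p(54)=386155, p(55)=451276.
Final step: p(56) = p(55) + p(54) - p(51) - p(49) + p(44) + p(41) - p(34) - p(30) + p(21) + p(16) - p(5)
= 451276 + 386155 - 239943 - 173525 + 75175 + 44583 - 12310 - 5604 + 792 + 231 - 7
= 526823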